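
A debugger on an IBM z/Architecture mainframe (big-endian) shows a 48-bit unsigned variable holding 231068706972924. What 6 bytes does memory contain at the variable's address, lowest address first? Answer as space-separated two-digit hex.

D2 27 E0 32 A4 FC

231068706972924 in hexadecimal, padded to 48 bits, is 0xD227E032A4FC.
Split into bytes (most-significant first): D2 27 E0 32 A4 FC.
In big-endian order the high byte comes first in memory.
So the memory order matches the most-significant-first order: D2 27 E0 32 A4 FC.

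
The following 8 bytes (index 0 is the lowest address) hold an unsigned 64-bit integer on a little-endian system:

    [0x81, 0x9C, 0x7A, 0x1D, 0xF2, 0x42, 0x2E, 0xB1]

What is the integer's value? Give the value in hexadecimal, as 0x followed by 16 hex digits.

0xB12E42F21D7A9C81

Little-endian stores the least-significant byte at the lowest address.
Reassemble most-significant byte first: B1 2E 42 F2 1D 7A 9C 81 → 0xB12E42F21D7A9C81.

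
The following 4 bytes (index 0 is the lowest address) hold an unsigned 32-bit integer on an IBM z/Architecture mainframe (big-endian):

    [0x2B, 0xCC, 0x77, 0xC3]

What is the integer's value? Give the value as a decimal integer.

734820291

In big-endian order the high byte comes first in memory.
The bytes are already most-significant first: 0x2BCC77C3.
0x2BCC77C3 = 734820291.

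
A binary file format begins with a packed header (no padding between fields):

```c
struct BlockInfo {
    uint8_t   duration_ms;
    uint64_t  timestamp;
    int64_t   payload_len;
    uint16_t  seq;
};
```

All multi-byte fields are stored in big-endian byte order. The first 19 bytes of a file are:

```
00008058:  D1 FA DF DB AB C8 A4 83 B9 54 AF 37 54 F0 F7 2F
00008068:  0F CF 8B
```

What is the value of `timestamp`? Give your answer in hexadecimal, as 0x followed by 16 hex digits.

0xFADFDBABC8A483B9

`timestamp` follows `duration_ms` (1 byte), so it starts at byte offset 1 and occupies 8 bytes.
Bytes at offsets 1..8: FA DF DB AB C8 A4 83 B9.
In big-endian order the high byte comes first in memory.
The bytes are already most-significant first: 0xFADFDBABC8A483B9.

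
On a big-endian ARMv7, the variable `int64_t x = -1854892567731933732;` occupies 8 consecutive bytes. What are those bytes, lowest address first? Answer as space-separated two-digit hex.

Two's complement of -1854892567731933732 in 64 bits: 1854892567731933732 = 0x19BDE6F6742C9224; invert → 0xE64219098BD36DDB; add 1 → 0xE64219098BD36DDC.
Split into bytes (most-significant first): E6 42 19 09 8B D3 6D DC.
Big-endian stores the most-significant byte at the lowest address.
So the memory order matches the most-significant-first order: E6 42 19 09 8B D3 6D DC.

E6 42 19 09 8B D3 6D DC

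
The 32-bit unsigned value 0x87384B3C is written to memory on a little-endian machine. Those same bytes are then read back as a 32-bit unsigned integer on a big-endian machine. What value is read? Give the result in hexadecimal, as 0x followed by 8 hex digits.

Stored little-endian, the bytes at ascending addresses are 3C 4B 38 87.
Read back as big-endian, the last byte is least significant, giving 0x3C4B3887.

0x3C4B3887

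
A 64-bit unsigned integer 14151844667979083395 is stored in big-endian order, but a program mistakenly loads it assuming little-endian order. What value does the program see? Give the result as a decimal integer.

14151844667979083395 in 64-bit hexadecimal is 0xC46573BEEF662E83.
Stored big-endian, the bytes at ascending addresses are C4 65 73 BE EF 66 2E 83.
Read back as little-endian, the first byte is least significant, giving 0x832E66EFBE7365C4.
0x832E66EFBE7365C4 = 9452605847775700420.

9452605847775700420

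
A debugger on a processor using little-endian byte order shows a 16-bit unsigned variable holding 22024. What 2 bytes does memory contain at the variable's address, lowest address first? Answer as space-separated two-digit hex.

22024 in hexadecimal, padded to 16 bits, is 0x5608.
Split into bytes (most-significant first): 56 08.
Little-endian: lowest address holds the least-significant byte.
So at ascending addresses the bytes are 08 56.

08 56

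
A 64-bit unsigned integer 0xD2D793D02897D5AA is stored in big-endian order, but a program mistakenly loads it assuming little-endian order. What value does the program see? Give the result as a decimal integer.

12309911358040954834

Stored big-endian, the bytes at ascending addresses are D2 D7 93 D0 28 97 D5 AA.
Read back as little-endian, the first byte is least significant, giving 0xAAD59728D093D7D2.
0xAAD59728D093D7D2 = 12309911358040954834.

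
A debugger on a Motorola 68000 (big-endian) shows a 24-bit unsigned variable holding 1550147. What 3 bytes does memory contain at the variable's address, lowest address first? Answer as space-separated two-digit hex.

17 A7 43

1550147 in hexadecimal, padded to 24 bits, is 0x17A743.
Split into bytes (most-significant first): 17 A7 43.
Big-endian: lowest address holds the most-significant byte.
So the memory order matches the most-significant-first order: 17 A7 43.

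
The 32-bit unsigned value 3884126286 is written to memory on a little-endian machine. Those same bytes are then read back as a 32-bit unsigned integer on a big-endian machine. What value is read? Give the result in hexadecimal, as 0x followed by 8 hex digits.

0x4E1083E7

3884126286 in 32-bit hexadecimal is 0xE783104E.
Stored little-endian, the bytes at ascending addresses are 4E 10 83 E7.
Read back as big-endian, the last byte is least significant, giving 0x4E1083E7.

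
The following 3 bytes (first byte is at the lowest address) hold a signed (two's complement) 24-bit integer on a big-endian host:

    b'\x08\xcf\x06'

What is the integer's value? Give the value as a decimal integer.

577286

In big-endian order the high byte comes first in memory.
The bytes are already most-significant first: 0x08CF06.
0x08CF06 = 577286.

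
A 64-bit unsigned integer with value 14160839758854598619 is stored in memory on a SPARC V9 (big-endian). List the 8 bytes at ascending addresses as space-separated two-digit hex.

14160839758854598619 in hexadecimal, padded to 64 bits, is 0xC48568BBBBC1AFDB.
Split into bytes (most-significant first): C4 85 68 BB BB C1 AF DB.
Big-endian: lowest address holds the most-significant byte.
So the memory order matches the most-significant-first order: C4 85 68 BB BB C1 AF DB.

C4 85 68 BB BB C1 AF DB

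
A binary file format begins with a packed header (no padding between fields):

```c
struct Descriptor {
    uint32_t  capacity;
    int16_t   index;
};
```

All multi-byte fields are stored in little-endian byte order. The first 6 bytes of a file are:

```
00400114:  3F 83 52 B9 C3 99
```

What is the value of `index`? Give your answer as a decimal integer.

-26173

`index` follows `capacity` (4 bytes), so it starts at byte offset 4 and occupies 2 bytes.
Bytes at offsets 4..5: C3 99.
Little-endian: lowest address holds the least-significant byte.
Reassemble most-significant byte first: 99 C3 → 0x99C3.
Top bit is set, so as a signed 16-bit value this is 0x99C3 − 2^16 = -26173.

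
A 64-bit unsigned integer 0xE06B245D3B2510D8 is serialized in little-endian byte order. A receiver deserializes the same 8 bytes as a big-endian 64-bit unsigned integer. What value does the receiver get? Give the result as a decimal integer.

Stored little-endian, the bytes at ascending addresses are D8 10 25 3B 5D 24 6B E0.
Read back as big-endian, the last byte is least significant, giving 0xD810253B5D246BE0.
0xD810253B5D246BE0 = 15568984848715770848.

15568984848715770848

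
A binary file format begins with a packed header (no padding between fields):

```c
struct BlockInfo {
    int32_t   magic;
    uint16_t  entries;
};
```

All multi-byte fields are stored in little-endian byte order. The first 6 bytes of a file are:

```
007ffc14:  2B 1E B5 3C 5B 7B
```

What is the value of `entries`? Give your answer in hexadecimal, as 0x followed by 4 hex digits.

`entries` follows `magic` (4 bytes), so it starts at byte offset 4 and occupies 2 bytes.
Bytes at offsets 4..5: 5B 7B.
In little-endian order the low byte comes first in memory.
Reassemble most-significant byte first: 7B 5B → 0x7B5B.

0x7B5B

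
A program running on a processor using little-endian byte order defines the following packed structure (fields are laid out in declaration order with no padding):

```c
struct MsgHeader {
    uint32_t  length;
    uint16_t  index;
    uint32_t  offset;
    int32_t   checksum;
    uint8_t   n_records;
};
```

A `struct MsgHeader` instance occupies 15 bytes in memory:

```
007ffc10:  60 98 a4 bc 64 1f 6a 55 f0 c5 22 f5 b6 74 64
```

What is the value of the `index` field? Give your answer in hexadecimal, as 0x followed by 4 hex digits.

0x1F64

`index` follows `length` (4 bytes), so it starts at byte offset 4 and occupies 2 bytes.
Bytes at offsets 4..5: 64 1F.
In little-endian order the low byte comes first in memory.
Reassemble most-significant byte first: 1F 64 → 0x1F64.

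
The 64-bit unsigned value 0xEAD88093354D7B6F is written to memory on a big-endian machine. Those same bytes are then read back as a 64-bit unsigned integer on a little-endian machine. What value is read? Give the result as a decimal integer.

8033099252848711914

Stored big-endian, the bytes at ascending addresses are EA D8 80 93 35 4D 7B 6F.
Read back as little-endian, the first byte is least significant, giving 0x6F7B4D359380D8EA.
0x6F7B4D359380D8EA = 8033099252848711914.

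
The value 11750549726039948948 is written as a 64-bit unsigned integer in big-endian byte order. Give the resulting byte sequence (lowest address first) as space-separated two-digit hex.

11750549726039948948 in hexadecimal, padded to 64 bits, is 0xA31256B8002CBE94.
Split into bytes (most-significant first): A3 12 56 B8 00 2C BE 94.
Big-endian: lowest address holds the most-significant byte.
So the memory order matches the most-significant-first order: A3 12 56 B8 00 2C BE 94.

A3 12 56 B8 00 2C BE 94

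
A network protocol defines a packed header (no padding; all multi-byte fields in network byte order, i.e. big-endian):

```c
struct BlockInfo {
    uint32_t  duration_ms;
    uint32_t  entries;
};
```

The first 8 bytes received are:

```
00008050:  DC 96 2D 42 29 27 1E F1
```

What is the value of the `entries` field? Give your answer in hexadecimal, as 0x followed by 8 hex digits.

`entries` follows `duration_ms` (4 bytes), so it starts at byte offset 4 and occupies 4 bytes.
Bytes at offsets 4..7: 29 27 1E F1.
Big-endian: lowest address holds the most-significant byte.
The bytes are already most-significant first: 0x29271EF1.

0x29271EF1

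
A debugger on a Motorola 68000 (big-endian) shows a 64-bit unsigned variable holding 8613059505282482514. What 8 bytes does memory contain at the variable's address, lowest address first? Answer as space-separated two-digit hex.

77 87 BB FC 71 AA 01 52

8613059505282482514 in hexadecimal, padded to 64 bits, is 0x7787BBFC71AA0152.
Split into bytes (most-significant first): 77 87 BB FC 71 AA 01 52.
Big-endian: lowest address holds the most-significant byte.
So the memory order matches the most-significant-first order: 77 87 BB FC 71 AA 01 52.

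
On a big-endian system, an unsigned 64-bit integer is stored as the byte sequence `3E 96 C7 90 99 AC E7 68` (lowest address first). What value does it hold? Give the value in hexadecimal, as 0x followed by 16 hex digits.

In big-endian order the high byte comes first in memory.
The bytes are already most-significant first: 0x3E96C79099ACE768.

0x3E96C79099ACE768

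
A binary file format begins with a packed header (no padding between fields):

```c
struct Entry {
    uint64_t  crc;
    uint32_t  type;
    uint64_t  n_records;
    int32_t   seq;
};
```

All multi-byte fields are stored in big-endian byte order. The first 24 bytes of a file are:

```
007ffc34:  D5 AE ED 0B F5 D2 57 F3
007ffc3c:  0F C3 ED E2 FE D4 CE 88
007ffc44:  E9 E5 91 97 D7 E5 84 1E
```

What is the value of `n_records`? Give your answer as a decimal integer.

18362528668131365271

`n_records` follows `crc` (8 B), `type` (4 B), so it starts at offset 8 + 4 = 12 and occupies 8 bytes.
Bytes at offsets 12..19: FE D4 CE 88 E9 E5 91 97.
Big-endian stores the most-significant byte at the lowest address.
The bytes are already most-significant first: 0xFED4CE88E9E59197.
0xFED4CE88E9E59197 = 18362528668131365271.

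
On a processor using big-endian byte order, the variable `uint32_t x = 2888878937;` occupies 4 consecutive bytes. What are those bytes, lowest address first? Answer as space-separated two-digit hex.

2888878937 in hexadecimal, padded to 32 bits, is 0xAC30CB59.
Split into bytes (most-significant first): AC 30 CB 59.
In big-endian order the high byte comes first in memory.
So the memory order matches the most-significant-first order: AC 30 CB 59.

AC 30 CB 59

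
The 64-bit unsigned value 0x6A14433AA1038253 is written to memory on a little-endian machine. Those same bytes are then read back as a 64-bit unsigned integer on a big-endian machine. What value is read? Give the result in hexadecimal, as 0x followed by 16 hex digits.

0x538203A13A43146A

Stored little-endian, the bytes at ascending addresses are 53 82 03 A1 3A 43 14 6A.
Read back as big-endian, the last byte is least significant, giving 0x538203A13A43146A.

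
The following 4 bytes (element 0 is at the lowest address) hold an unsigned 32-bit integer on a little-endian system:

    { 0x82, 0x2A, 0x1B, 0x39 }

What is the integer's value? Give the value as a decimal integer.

958081666

Little-endian stores the least-significant byte at the lowest address.
Reassemble most-significant byte first: 39 1B 2A 82 → 0x391B2A82.
0x391B2A82 = 958081666.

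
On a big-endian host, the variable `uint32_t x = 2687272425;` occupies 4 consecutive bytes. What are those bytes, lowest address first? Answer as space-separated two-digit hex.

2687272425 in hexadecimal, padded to 32 bits, is 0xA02C85E9.
Split into bytes (most-significant first): A0 2C 85 E9.
Big-endian stores the most-significant byte at the lowest address.
So the memory order matches the most-significant-first order: A0 2C 85 E9.

A0 2C 85 E9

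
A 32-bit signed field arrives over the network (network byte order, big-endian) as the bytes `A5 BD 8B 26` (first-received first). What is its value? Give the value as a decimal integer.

Big-endian: lowest address holds the most-significant byte.
The bytes are already most-significant first: 0xA5BD8B26.
Top bit is set, so as a signed 32-bit value this is 0xA5BD8B26 − 2^32 = -1514304730.

-1514304730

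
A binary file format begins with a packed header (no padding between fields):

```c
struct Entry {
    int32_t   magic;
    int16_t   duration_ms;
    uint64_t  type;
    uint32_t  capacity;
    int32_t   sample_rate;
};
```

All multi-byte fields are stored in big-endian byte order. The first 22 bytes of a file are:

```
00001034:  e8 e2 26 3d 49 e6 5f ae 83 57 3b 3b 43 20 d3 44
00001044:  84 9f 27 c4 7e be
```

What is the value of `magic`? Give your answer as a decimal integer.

-387832259

`magic` is the first field, at byte offset 0, occupying 4 bytes.
Bytes at offsets 0..3: E8 E2 26 3D.
Big-endian stores the most-significant byte at the lowest address.
The bytes are already most-significant first: 0xE8E2263D.
Top bit is set, so as a signed 32-bit value this is 0xE8E2263D − 2^32 = -387832259.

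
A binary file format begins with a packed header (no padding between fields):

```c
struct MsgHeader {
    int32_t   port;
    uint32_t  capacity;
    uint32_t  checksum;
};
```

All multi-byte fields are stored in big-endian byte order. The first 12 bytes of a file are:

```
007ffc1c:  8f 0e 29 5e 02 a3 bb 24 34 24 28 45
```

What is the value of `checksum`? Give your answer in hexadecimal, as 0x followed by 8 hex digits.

`checksum` follows `port` (4 B), `capacity` (4 B), so it starts at offset 4 + 4 = 8 and occupies 4 bytes.
Bytes at offsets 8..11: 34 24 28 45.
In big-endian order the high byte comes first in memory.
The bytes are already most-significant first: 0x34242845.

0x34242845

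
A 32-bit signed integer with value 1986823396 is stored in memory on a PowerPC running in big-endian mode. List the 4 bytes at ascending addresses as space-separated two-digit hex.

1986823396 in hexadecimal, padded to 32 bits, is 0x766C84E4.
Split into bytes (most-significant first): 76 6C 84 E4.
In big-endian order the high byte comes first in memory.
So the memory order matches the most-significant-first order: 76 6C 84 E4.

76 6C 84 E4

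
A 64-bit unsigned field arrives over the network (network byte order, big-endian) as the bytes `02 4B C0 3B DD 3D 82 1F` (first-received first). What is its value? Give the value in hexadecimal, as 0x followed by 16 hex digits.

Big-endian stores the most-significant byte at the lowest address.
The bytes are already most-significant first: 0x024BC03BDD3D821F.

0x024BC03BDD3D821F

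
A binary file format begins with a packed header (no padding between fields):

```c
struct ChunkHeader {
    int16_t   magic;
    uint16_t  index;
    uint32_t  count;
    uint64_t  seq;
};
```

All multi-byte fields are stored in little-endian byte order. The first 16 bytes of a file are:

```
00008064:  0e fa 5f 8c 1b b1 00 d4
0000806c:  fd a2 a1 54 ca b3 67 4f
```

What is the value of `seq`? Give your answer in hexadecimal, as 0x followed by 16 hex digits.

0x4F67B3CA54A1A2FD

`seq` follows `magic` (2 B), `index` (2 B), `count` (4 B), so it starts at offset 2 + 2 + 4 = 8 and occupies 8 bytes.
Bytes at offsets 8..15: FD A2 A1 54 CA B3 67 4F.
In little-endian order the low byte comes first in memory.
Reassemble most-significant byte first: 4F 67 B3 CA 54 A1 A2 FD → 0x4F67B3CA54A1A2FD.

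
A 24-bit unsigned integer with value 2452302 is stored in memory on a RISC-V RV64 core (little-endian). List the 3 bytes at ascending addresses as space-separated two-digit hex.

4E 6B 25

2452302 in hexadecimal, padded to 24 bits, is 0x256B4E.
Split into bytes (most-significant first): 25 6B 4E.
Little-endian: lowest address holds the least-significant byte.
So at ascending addresses the bytes are 4E 6B 25.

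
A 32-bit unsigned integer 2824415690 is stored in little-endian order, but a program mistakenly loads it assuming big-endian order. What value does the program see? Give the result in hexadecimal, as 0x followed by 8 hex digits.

0xCA2959A8

2824415690 in 32-bit hexadecimal is 0xA85929CA.
Stored little-endian, the bytes at ascending addresses are CA 29 59 A8.
Read back as big-endian, the last byte is least significant, giving 0xCA2959A8.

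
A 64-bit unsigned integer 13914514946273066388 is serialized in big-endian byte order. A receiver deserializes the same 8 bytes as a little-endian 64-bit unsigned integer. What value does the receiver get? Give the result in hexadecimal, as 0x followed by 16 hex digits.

0x943D78129F491AC1

13914514946273066388 in 64-bit hexadecimal is 0xC11A499F12783D94.
Stored big-endian, the bytes at ascending addresses are C1 1A 49 9F 12 78 3D 94.
Read back as little-endian, the first byte is least significant, giving 0x943D78129F491AC1.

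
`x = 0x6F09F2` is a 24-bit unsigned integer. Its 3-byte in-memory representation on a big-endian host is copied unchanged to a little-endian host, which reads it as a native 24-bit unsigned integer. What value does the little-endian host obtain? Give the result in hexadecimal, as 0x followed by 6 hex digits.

0xF2096F

Stored big-endian, the bytes at ascending addresses are 6F 09 F2.
Read back as little-endian, the first byte is least significant, giving 0xF2096F.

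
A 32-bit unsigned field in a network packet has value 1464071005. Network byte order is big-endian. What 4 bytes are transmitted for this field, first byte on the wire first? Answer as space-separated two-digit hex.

1464071005 in hexadecimal, padded to 32 bits, is 0x5743F35D.
Split into bytes (most-significant first): 57 43 F3 5D.
Big-endian stores the most-significant byte at the lowest address.
So the memory order matches the most-significant-first order: 57 43 F3 5D.

57 43 F3 5D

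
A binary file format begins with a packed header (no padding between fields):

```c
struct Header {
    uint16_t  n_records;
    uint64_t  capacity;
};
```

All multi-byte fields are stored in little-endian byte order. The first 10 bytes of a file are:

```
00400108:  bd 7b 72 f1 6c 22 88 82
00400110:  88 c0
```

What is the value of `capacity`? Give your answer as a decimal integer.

13873482173319541106

`capacity` follows `n_records` (2 bytes), so it starts at byte offset 2 and occupies 8 bytes.
Bytes at offsets 2..9: 72 F1 6C 22 88 82 88 C0.
Little-endian: lowest address holds the least-significant byte.
Reassemble most-significant byte first: C0 88 82 88 22 6C F1 72 → 0xC0888288226CF172.
0xC0888288226CF172 = 13873482173319541106.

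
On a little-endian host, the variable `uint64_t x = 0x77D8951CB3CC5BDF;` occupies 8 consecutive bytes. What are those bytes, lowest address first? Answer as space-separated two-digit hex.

DF 5B CC B3 1C 95 D8 77

Split into bytes (most-significant first): 77 D8 95 1C B3 CC 5B DF.
Little-endian: lowest address holds the least-significant byte.
So at ascending addresses the bytes are DF 5B CC B3 1C 95 D8 77.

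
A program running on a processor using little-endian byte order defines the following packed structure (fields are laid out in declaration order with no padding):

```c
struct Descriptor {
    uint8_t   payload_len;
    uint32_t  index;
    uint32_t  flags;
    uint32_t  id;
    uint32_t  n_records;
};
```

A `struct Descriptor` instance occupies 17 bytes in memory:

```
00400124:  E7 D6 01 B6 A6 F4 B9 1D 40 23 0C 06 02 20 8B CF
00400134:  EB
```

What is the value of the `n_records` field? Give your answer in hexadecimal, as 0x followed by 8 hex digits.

0xEBCF8B20

`n_records` follows `payload_len` (1 B), `index` (4 B), `flags` (4 B), `id` (4 B), so it starts at offset 1 + 4 + 4 + 4 = 13 and occupies 4 bytes.
Bytes at offsets 13..16: 20 8B CF EB.
Little-endian: lowest address holds the least-significant byte.
Reassemble most-significant byte first: EB CF 8B 20 → 0xEBCF8B20.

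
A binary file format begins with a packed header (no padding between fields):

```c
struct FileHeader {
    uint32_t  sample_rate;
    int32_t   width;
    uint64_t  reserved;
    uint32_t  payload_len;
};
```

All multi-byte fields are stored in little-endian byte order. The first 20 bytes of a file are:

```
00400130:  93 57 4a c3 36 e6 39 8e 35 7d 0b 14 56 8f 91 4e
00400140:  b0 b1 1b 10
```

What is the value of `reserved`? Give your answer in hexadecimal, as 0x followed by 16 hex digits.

`reserved` follows `sample_rate` (4 B), `width` (4 B), so it starts at offset 4 + 4 = 8 and occupies 8 bytes.
Bytes at offsets 8..15: 35 7D 0B 14 56 8F 91 4E.
Little-endian: lowest address holds the least-significant byte.
Reassemble most-significant byte first: 4E 91 8F 56 14 0B 7D 35 → 0x4E918F56140B7D35.

0x4E918F56140B7D35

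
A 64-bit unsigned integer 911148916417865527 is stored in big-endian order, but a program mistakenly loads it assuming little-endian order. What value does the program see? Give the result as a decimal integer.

4010334161587774732

911148916417865527 in 64-bit hexadecimal is 0x0CA50D1CAC91A737.
Stored big-endian, the bytes at ascending addresses are 0C A5 0D 1C AC 91 A7 37.
Read back as little-endian, the first byte is least significant, giving 0x37A791AC1C0DA50C.
0x37A791AC1C0DA50C = 4010334161587774732.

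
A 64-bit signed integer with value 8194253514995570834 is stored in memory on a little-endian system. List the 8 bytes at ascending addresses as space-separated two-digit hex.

8194253514995570834 in hexadecimal, padded to 64 bits, is 0x71B7D62828CE9892.
Split into bytes (most-significant first): 71 B7 D6 28 28 CE 98 92.
In little-endian order the low byte comes first in memory.
So at ascending addresses the bytes are 92 98 CE 28 28 D6 B7 71.

92 98 CE 28 28 D6 B7 71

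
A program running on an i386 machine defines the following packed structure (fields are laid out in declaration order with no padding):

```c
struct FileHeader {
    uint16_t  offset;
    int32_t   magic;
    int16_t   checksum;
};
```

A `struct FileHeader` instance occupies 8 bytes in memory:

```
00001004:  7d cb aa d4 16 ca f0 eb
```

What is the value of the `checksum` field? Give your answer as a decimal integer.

`checksum` follows `offset` (2 B), `magic` (4 B), so it starts at offset 2 + 4 = 6 and occupies 2 bytes.
Bytes at offsets 6..7: F0 EB.
Little-endian: lowest address holds the least-significant byte.
Reassemble most-significant byte first: EB F0 → 0xEBF0.
Top bit is set, so as a signed 16-bit value this is 0xEBF0 − 2^16 = -5136.

-5136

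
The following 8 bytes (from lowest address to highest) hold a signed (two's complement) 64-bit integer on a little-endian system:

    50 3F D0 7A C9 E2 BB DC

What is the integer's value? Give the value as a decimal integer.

-2541188209743741104

Little-endian stores the least-significant byte at the lowest address.
Reassemble most-significant byte first: DC BB E2 C9 7A D0 3F 50 → 0xDCBBE2C97AD03F50.
Top bit is set, so as a signed 64-bit value this is 0xDCBBE2C97AD03F50 − 2^64 = -2541188209743741104.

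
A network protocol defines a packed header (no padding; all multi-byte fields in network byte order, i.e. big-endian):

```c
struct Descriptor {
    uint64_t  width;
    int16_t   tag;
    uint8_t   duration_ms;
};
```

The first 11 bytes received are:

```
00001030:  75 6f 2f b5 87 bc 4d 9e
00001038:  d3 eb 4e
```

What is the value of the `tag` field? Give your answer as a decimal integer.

`tag` follows `width` (8 bytes), so it starts at byte offset 8 and occupies 2 bytes.
Bytes at offsets 8..9: D3 EB.
Big-endian stores the most-significant byte at the lowest address.
The bytes are already most-significant first: 0xD3EB.
Top bit is set, so as a signed 16-bit value this is 0xD3EB − 2^16 = -11285.

-11285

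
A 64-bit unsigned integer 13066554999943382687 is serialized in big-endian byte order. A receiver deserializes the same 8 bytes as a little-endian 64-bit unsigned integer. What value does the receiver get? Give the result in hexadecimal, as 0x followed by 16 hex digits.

13066554999943382687 in 64-bit hexadecimal is 0xB555BA8AF9BAC69F.
Stored big-endian, the bytes at ascending addresses are B5 55 BA 8A F9 BA C6 9F.
Read back as little-endian, the first byte is least significant, giving 0x9FC6BAF98ABA55B5.

0x9FC6BAF98ABA55B5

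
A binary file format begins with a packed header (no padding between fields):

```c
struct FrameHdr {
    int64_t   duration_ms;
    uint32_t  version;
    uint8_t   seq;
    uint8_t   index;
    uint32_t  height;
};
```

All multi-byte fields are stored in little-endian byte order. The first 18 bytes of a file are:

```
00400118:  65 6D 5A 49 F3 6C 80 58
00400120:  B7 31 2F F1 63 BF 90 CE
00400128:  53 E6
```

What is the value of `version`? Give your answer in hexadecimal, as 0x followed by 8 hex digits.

0xF12F31B7

`version` follows `duration_ms` (8 bytes), so it starts at byte offset 8 and occupies 4 bytes.
Bytes at offsets 8..11: B7 31 2F F1.
Little-endian: lowest address holds the least-significant byte.
Reassemble most-significant byte first: F1 2F 31 B7 → 0xF12F31B7.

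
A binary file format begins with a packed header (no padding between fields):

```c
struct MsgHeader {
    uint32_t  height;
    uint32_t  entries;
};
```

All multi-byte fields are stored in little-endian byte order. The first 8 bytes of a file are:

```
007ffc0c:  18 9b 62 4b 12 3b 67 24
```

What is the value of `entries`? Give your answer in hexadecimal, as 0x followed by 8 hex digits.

`entries` follows `height` (4 bytes), so it starts at byte offset 4 and occupies 4 bytes.
Bytes at offsets 4..7: 12 3B 67 24.
Little-endian stores the least-significant byte at the lowest address.
Reassemble most-significant byte first: 24 67 3B 12 → 0x24673B12.

0x24673B12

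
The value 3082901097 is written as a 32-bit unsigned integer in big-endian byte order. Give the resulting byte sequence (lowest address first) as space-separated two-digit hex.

B7 C1 56 69

3082901097 in hexadecimal, padded to 32 bits, is 0xB7C15669.
Split into bytes (most-significant first): B7 C1 56 69.
Big-endian: lowest address holds the most-significant byte.
So the memory order matches the most-significant-first order: B7 C1 56 69.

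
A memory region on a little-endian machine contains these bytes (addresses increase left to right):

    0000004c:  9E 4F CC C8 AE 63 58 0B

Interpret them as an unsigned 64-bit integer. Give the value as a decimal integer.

817512934712037278

In little-endian order the low byte comes first in memory.
Reassemble most-significant byte first: 0B 58 63 AE C8 CC 4F 9E → 0x0B5863AEC8CC4F9E.
0x0B5863AEC8CC4F9E = 817512934712037278.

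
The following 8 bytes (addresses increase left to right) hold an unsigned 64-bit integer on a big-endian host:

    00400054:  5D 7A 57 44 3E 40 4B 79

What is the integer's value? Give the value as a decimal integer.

6735792143299791737

Big-endian stores the most-significant byte at the lowest address.
The bytes are already most-significant first: 0x5D7A57443E404B79.
0x5D7A57443E404B79 = 6735792143299791737.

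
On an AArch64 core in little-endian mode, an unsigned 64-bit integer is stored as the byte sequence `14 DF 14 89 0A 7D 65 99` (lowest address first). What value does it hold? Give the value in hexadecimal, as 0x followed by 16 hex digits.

In little-endian order the low byte comes first in memory.
Reassemble most-significant byte first: 99 65 7D 0A 89 14 DF 14 → 0x99657D0A8914DF14.

0x99657D0A8914DF14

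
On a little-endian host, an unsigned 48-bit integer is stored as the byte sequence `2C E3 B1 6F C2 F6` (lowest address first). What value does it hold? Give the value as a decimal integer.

Little-endian stores the least-significant byte at the lowest address.
Reassemble most-significant byte first: F6 C2 6F B1 E3 2C → 0xF6C26FB1E32C.
0xF6C26FB1E32C = 271314958017324.

271314958017324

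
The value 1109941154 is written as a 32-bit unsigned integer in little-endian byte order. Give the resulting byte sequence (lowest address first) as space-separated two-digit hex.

A2 5B 28 42

1109941154 in hexadecimal, padded to 32 bits, is 0x42285BA2.
Split into bytes (most-significant first): 42 28 5B A2.
Little-endian: lowest address holds the least-significant byte.
So at ascending addresses the bytes are A2 5B 28 42.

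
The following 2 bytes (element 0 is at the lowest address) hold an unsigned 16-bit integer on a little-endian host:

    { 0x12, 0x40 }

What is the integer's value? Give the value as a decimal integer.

In little-endian order the low byte comes first in memory.
Reassemble most-significant byte first: 40 12 → 0x4012.
0x4012 = 16402.

16402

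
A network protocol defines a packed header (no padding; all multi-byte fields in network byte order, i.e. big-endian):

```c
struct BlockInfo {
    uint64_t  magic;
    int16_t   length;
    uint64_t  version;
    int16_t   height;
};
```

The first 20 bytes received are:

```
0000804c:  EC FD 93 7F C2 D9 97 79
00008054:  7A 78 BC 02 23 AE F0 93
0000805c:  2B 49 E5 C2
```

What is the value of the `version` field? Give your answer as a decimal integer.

13547429863351331657

`version` follows `magic` (8 B), `length` (2 B), so it starts at offset 8 + 2 = 10 and occupies 8 bytes.
Bytes at offsets 10..17: BC 02 23 AE F0 93 2B 49.
In big-endian order the high byte comes first in memory.
The bytes are already most-significant first: 0xBC0223AEF0932B49.
0xBC0223AEF0932B49 = 13547429863351331657.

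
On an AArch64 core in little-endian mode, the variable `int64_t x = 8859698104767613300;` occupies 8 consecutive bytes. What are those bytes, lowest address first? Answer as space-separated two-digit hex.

8859698104767613300 in hexadecimal, padded to 64 bits, is 0x7AF3F87C4FE00974.
Split into bytes (most-significant first): 7A F3 F8 7C 4F E0 09 74.
Little-endian stores the least-significant byte at the lowest address.
So at ascending addresses the bytes are 74 09 E0 4F 7C F8 F3 7A.

74 09 E0 4F 7C F8 F3 7A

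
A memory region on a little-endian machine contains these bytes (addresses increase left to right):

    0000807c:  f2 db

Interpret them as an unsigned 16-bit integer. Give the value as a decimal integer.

Little-endian stores the least-significant byte at the lowest address.
Reassemble most-significant byte first: DB F2 → 0xDBF2.
0xDBF2 = 56306.

56306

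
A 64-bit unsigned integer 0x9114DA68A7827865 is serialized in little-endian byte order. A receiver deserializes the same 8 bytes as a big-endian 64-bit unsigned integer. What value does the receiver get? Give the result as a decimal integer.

Stored little-endian, the bytes at ascending addresses are 65 78 82 A7 68 DA 14 91.
Read back as big-endian, the last byte is least significant, giving 0x657882A768DA1491.
0x657882A768DA1491 = 7311737650566272145.

7311737650566272145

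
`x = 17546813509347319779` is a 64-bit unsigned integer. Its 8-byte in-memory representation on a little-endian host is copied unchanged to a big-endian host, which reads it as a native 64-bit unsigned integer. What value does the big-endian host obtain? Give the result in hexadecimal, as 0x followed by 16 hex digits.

17546813509347319779 in 64-bit hexadecimal is 0xF382CDEB74AC1FE3.
Stored little-endian, the bytes at ascending addresses are E3 1F AC 74 EB CD 82 F3.
Read back as big-endian, the last byte is least significant, giving 0xE31FAC74EBCD82F3.

0xE31FAC74EBCD82F3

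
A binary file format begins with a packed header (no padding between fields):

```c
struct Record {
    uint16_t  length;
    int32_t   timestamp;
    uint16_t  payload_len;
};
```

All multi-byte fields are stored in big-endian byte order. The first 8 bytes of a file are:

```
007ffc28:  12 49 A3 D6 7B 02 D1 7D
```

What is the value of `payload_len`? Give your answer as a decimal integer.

`payload_len` follows `length` (2 B), `timestamp` (4 B), so it starts at offset 2 + 4 = 6 and occupies 2 bytes.
Bytes at offsets 6..7: D1 7D.
In big-endian order the high byte comes first in memory.
The bytes are already most-significant first: 0xD17D.
0xD17D = 53629.

53629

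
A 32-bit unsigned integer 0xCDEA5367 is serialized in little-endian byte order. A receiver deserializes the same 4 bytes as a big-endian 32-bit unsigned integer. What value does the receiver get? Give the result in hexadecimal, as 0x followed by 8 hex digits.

Stored little-endian, the bytes at ascending addresses are 67 53 EA CD.
Read back as big-endian, the last byte is least significant, giving 0x6753EACD.

0x6753EACD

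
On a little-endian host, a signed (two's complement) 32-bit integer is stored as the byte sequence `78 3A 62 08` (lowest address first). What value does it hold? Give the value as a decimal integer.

140655224

In little-endian order the low byte comes first in memory.
Reassemble most-significant byte first: 08 62 3A 78 → 0x08623A78.
0x08623A78 = 140655224.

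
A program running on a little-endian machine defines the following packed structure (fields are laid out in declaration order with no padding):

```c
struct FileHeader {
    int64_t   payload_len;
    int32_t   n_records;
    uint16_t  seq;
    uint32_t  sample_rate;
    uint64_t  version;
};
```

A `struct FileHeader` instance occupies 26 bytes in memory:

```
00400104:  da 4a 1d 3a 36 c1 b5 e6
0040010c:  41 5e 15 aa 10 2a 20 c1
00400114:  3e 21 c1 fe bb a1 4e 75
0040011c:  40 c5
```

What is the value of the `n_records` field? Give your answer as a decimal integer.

-1441440191

`n_records` follows `payload_len` (8 bytes), so it starts at byte offset 8 and occupies 4 bytes.
Bytes at offsets 8..11: 41 5E 15 AA.
Little-endian stores the least-significant byte at the lowest address.
Reassemble most-significant byte first: AA 15 5E 41 → 0xAA155E41.
Top bit is set, so as a signed 32-bit value this is 0xAA155E41 − 2^32 = -1441440191.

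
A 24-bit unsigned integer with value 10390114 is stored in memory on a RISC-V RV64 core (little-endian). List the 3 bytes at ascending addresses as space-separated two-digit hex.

10390114 in hexadecimal, padded to 24 bits, is 0x9E8A62.
Split into bytes (most-significant first): 9E 8A 62.
Little-endian: lowest address holds the least-significant byte.
So at ascending addresses the bytes are 62 8A 9E.

62 8A 9E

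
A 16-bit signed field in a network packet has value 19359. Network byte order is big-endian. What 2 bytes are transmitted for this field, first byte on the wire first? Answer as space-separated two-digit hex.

4B 9F

19359 in hexadecimal, padded to 16 bits, is 0x4B9F.
Split into bytes (most-significant first): 4B 9F.
In big-endian order the high byte comes first in memory.
So the memory order matches the most-significant-first order: 4B 9F.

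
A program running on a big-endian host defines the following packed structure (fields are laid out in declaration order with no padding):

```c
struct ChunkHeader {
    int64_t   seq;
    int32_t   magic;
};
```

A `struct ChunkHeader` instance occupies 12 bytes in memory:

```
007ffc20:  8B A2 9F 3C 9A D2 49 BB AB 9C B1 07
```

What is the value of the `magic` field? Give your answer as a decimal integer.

-1415794425

`magic` follows `seq` (8 bytes), so it starts at byte offset 8 and occupies 4 bytes.
Bytes at offsets 8..11: AB 9C B1 07.
Big-endian: lowest address holds the most-significant byte.
The bytes are already most-significant first: 0xAB9CB107.
Top bit is set, so as a signed 32-bit value this is 0xAB9CB107 − 2^32 = -1415794425.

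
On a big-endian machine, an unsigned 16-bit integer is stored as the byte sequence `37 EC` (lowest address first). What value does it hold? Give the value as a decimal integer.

Big-endian stores the most-significant byte at the lowest address.
The bytes are already most-significant first: 0x37EC.
0x37EC = 14316.

14316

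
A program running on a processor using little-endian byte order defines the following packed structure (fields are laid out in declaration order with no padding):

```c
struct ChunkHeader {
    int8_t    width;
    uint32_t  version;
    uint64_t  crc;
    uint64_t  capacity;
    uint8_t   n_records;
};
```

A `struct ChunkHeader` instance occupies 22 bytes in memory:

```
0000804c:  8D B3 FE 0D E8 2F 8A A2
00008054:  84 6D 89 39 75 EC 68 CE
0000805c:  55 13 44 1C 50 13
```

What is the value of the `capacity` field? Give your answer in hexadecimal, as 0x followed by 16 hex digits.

`capacity` follows `width` (1 B), `version` (4 B), `crc` (8 B), so it starts at offset 1 + 4 + 8 = 13 and occupies 8 bytes.
Bytes at offsets 13..20: EC 68 CE 55 13 44 1C 50.
In little-endian order the low byte comes first in memory.
Reassemble most-significant byte first: 50 1C 44 13 55 CE 68 EC → 0x501C441355CE68EC.

0x501C441355CE68EC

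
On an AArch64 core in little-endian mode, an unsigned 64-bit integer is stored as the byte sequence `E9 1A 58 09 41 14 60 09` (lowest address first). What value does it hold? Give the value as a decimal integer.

675562213667773161

Little-endian: lowest address holds the least-significant byte.
Reassemble most-significant byte first: 09 60 14 41 09 58 1A E9 → 0x0960144109581AE9.
0x0960144109581AE9 = 675562213667773161.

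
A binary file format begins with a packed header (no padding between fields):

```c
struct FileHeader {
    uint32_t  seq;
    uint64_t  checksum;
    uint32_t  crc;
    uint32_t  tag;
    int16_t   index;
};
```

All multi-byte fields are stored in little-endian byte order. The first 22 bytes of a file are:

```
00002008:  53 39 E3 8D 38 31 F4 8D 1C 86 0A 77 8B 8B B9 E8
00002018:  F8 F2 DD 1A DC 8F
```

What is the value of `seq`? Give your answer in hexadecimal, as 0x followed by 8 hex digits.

0x8DE33953

`seq` is the first field, at byte offset 0, occupying 4 bytes.
Bytes at offsets 0..3: 53 39 E3 8D.
In little-endian order the low byte comes first in memory.
Reassemble most-significant byte first: 8D E3 39 53 → 0x8DE33953.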